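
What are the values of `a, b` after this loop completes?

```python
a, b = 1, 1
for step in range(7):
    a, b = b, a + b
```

Fibonacci: after 7 iterations
`a, b` takes the values: (1, 1) → (1, 2) → (2, 3) → (3, 5) → (5, 8) → (8, 13) → (13, 21) → (21, 34)

Answer: 21, 34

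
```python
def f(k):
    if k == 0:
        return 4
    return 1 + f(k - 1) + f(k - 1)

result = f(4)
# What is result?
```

f(k) = 1 + 2·f(k-1), f(0)=4. Closed form: (4+1)·2^4 - 1 = 79.

Answer: 79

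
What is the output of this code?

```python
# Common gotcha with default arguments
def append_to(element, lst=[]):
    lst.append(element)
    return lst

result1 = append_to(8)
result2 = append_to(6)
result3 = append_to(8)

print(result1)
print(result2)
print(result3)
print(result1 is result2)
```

Key concept: mutable default argument gotcha.
Step by step:
`result1 = append_to(8)` → result1 = [8]
`result2 = append_to(6)` → result1 = [8, 6] (same object as result2); result2 = [8, 6] (same object as result1)
`result3 = append_to(8)` → result1 = [8, 6, 8] (same object as result2, result3); result2 = [8, 6, 8] (same object as result1, result3); result3 = [8, 6, 8] (same object as result1, result2)
`print(result1)` → prints [8, 6, 8]
`print(result2)` → prints [8, 6, 8]
`print(result3)` → prints [8, 6, 8]
`print(result1 is result2)` → prints True

Answer:
[8, 6, 8]
[8, 6, 8]
[8, 6, 8]
True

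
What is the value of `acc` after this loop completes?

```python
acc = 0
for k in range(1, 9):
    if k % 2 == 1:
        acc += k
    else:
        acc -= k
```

Add odd, subtract even
`acc` takes the values: 0 → 1 → -1 → 2 → -2 → 3 → -3 → 4 → -4

Answer: -4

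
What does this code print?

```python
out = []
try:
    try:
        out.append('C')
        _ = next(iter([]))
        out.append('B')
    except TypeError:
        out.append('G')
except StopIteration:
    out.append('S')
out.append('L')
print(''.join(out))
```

Execution trace: 'C' (try body) → 'S' (outer except StopIteration) → 'L' (after the try/except). Output: CSL

Answer: CSL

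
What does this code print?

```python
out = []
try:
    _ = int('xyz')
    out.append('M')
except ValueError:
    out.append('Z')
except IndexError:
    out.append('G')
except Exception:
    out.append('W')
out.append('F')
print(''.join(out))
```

Execution trace: 'Z' (except ValueError) → 'F' (after the try/except). Output: ZF

Answer: ZF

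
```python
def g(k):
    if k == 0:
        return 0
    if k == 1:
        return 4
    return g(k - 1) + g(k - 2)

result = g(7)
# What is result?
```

Build up from base cases: g(0)=0, g(1)=4, g(2)=4, g(3)=8, g(4)=12, g(5)=20, g(6)=32, ..., g(7)=52

Answer: 52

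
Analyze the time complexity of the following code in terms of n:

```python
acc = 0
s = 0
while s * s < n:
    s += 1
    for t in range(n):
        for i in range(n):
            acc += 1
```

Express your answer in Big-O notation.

Each loop level contributes: √n × n × n. Multiplying the contributions gives O(n^2√n).

Answer: O(n^2√n)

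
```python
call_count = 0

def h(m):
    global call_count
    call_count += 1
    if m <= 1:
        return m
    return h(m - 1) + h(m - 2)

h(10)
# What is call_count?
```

Calls(m) = 1 + Calls(m-1) + Calls(m-2); Calls(0)=Calls(1)=1. For m=10 this gives 177.

Answer: 177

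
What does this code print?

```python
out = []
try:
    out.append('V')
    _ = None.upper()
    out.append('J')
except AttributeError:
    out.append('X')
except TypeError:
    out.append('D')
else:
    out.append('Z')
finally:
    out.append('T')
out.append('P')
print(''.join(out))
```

Execution trace: 'V' (try body) → 'X' (except AttributeError) → 'T' (finally) → 'P' (after the try/except). Output: VXTP

Answer: VXTP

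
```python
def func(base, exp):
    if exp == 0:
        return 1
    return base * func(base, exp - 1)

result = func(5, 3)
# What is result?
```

func(5, 3) = 5 * 5 * 5 = 125

Answer: 125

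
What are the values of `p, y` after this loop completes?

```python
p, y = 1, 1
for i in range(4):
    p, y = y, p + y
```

Fibonacci: after 4 iterations
`p, y` takes the values: (1, 1) → (1, 2) → (2, 3) → (3, 5) → (5, 8)

Answer: 5, 8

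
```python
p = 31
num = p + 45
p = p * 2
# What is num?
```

Trace:
`p = 31` → p = 31
`num = p + 45` → num = 76
`p = p * 2` → p = 62
So num = 76

Answer: 76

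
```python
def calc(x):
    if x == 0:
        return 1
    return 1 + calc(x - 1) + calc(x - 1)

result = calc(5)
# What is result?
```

calc(x) = 1 + 2·calc(x-1), calc(0)=1. Closed form: (1+1)·2^5 - 1 = 63.

Answer: 63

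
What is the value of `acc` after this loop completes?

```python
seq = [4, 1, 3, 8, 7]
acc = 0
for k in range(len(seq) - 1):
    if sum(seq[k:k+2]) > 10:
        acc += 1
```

Count windows with sum > 10
`acc` takes the values: 0 → 1 → 2

Answer: 2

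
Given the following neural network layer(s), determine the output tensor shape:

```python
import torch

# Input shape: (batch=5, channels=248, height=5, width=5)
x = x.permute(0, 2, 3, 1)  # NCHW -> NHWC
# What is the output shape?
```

Input: (5, 248, 5, 5) -> Output: (5, 5, 5, 248)

Answer: (5, 5, 5, 248)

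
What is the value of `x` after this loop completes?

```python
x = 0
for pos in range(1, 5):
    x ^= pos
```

XOR of 1 to 4
`x` takes the values: 0 → 1 → 3 → 0 → 4

Answer: 4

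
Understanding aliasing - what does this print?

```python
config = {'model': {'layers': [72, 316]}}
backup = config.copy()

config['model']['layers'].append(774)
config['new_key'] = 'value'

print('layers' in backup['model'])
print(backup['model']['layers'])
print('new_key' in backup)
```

Key concept: shallow copy gotcha with nested dict.
Step by step:
`config = {'model': {'layers': [72, 316]}}` → config = {'model': {'layers': [72, 316]}}
`backup = config.copy()` → backup = {'model': {'layers': [72, 316]}}
`config['model']['layers'].append(774)` → config = {'model': {'layers': [72, 316, 774]}}; backup = {'model': {'layers': [72, 316, 774]}}
`config['new_key'] = 'value'` → config = {'model': {'layers': [72, 316, 774]}, 'new_key': 'value'}
`print('layers' in backup['model'])` → prints True
`print(backup['model']['layers'])` → prints [72, 316, 774]
`print('new_key' in backup)` → prints False

Answer:
True
[72, 316, 774]
False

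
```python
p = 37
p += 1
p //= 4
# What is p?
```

Trace:
`p = 37` → p = 37
`p += 1` → p = 38
`p //= 4` → p = 9
So p = 9

Answer: 9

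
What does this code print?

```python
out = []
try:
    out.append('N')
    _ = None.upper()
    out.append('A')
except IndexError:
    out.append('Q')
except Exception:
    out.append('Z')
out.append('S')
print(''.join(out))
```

Execution trace: 'N' (try body) → 'Z' (except Exception) → 'S' (after the try/except). Output: NZS

Answer: NZS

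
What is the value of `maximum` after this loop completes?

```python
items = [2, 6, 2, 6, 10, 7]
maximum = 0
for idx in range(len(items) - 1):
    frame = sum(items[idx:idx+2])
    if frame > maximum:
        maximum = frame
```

Max sum of 2-element window in [2, 6, 2, 6, 10, 7]
`maximum` takes the values: 0 → 8 → 16 → 17

Answer: 17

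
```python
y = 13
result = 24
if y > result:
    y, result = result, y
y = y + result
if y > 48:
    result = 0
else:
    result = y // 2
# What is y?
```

Trace:
`y = 13` → y = 13
`result = 24` → result = 24
`if y > result: ...` → y > result is False → no variable changes
`y = y + result` → y = 37
`if y > 48: ...` → y > 48 is False, take else branch → result = 18
So y = 37

Answer: 37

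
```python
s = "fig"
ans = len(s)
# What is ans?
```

Trace:
`s = "fig"` → s = 'fig'
`ans = len(s)` → ans = 3
So ans = 3

Answer: 3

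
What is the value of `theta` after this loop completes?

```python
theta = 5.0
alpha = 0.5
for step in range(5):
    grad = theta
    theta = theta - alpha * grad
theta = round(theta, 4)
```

Gradient descent: w = 5.0 * (1 - 0.5)^5
`theta` takes the values: 5.0 → 2.5 → 1.25 → 0.625 → 0.3125 → 0.15625 → 0.1562

Answer: 0.1562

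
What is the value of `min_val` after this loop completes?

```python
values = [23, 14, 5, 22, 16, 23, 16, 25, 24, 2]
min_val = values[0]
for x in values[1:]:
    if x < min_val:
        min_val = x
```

Minimum of [23, 14, 5, 22, 16, 23, 16, 25, 24, 2]
`min_val` takes the values: 23 → 14 → 5 → 2

Answer: 2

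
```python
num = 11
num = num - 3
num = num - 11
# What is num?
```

Trace:
`num = 11` → num = 11
`num = num - 3` → num = 8
`num = num - 11` → num = -3
So num = -3

Answer: -3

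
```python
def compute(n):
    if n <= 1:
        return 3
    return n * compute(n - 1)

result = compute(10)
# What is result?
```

compute(10) = 10 * 9 * 8 * 7 * 6 * 5 * 4 * 3 * 2 * 3 = 10886400

Answer: 10886400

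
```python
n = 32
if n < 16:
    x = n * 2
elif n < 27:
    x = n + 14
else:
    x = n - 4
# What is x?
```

Trace:
`n = 32` → n = 32
`if n < 16: ...` → n < 16 is False, n < 27 is False, take else branch → x = 28
So x = 28

Answer: 28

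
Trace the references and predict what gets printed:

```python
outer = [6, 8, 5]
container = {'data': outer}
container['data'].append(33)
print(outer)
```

Key concept: dict holds reference to list.
Step by step:
`outer = [6, 8, 5]` → outer = [6, 8, 5]
`container = {'data': outer}` → container = {'data': [6, 8, 5]}
`container['data'].append(33)` → outer = [6, 8, 5, 33]; container = {'data': [6, 8, 5, 33]}
`print(outer)` → prints [6, 8, 5, 33]

Answer: [6, 8, 5, 33]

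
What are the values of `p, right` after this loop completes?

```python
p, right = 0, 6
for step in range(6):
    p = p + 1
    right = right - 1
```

p goes 0→6, right goes 6→0
`p, right` takes the values: (0, 6) → (1, 6) → (1, 5) → (2, 5) → (2, 4) → (3, 4) → (3, 3) → (4, 3) → (4, 2) → (5, 2) → (5, 1) → (6, 1) → (6, 0)

Answer: 6, 0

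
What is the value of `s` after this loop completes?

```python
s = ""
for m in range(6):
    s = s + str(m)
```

Concatenate digits 0 to 5
`s` takes the values: "" → "0" → "01" → "012" → "0123" → "01234" → "012345"

Answer: "012345"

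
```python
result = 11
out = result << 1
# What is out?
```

Trace:
`result = 11` → result = 11
`out = result << 1` → out = 22
So out = 22

Answer: 22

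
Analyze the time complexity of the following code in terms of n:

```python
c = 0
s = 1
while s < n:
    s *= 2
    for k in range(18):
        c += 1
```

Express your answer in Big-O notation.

Each loop level contributes: log n × 1. Multiplying the contributions gives O(log n).

Answer: O(log n)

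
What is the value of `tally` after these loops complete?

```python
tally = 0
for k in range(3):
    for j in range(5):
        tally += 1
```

3 * 5 = 15
`tally` takes the values: 0 → 1 → 2 → 3 → 4 → 5 → 6 → 7 → 8 → 9 → 10 → 11 → 12 → 13 → 14 → 15

Answer: 15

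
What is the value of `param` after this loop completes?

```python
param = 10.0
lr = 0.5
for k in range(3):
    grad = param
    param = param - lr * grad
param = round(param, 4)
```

Gradient descent: w = 10.0 * (1 - 0.5)^3
`param` takes the values: 10.0 → 5.0 → 2.5 → 1.25

Answer: 1.25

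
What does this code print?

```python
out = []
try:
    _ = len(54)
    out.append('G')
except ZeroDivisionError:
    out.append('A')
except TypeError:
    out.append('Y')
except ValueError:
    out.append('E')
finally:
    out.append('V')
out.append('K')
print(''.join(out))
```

Execution trace: 'Y' (except TypeError) → 'V' (finally) → 'K' (after the try/except). Output: YVK

Answer: YVK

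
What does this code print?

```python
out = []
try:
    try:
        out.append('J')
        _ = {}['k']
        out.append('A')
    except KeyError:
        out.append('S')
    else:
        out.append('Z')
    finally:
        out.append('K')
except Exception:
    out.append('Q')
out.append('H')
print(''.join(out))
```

Execution trace: 'J' (inner try body) → 'S' (inner except KeyError) → 'K' (inner finally) → 'H' (after the try/except). Output: JSKH

Answer: JSKH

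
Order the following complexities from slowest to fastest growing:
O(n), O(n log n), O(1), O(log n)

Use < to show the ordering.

Ordered by growth rate: O(1) < O(log n) < O(n) < O(n log n)

Answer: O(1) < O(log n) < O(n) < O(n log n)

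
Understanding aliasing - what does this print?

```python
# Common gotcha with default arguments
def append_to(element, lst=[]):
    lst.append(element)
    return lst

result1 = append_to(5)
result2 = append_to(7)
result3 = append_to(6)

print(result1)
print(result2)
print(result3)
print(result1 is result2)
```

Key concept: mutable default argument gotcha.
Step by step:
`result1 = append_to(5)` → result1 = [5]
`result2 = append_to(7)` → result1 = [5, 7] (same object as result2); result2 = [5, 7] (same object as result1)
`result3 = append_to(6)` → result1 = [5, 7, 6] (same object as result2, result3); result2 = [5, 7, 6] (same object as result1, result3); result3 = [5, 7, 6] (same object as result1, result2)
`print(result1)` → prints [5, 7, 6]
`print(result2)` → prints [5, 7, 6]
`print(result3)` → prints [5, 7, 6]
`print(result1 is result2)` → prints True

Answer:
[5, 7, 6]
[5, 7, 6]
[5, 7, 6]
True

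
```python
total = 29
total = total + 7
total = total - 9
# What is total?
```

Trace:
`total = 29` → total = 29
`total = total + 7` → total = 36
`total = total - 9` → total = 27
So total = 27

Answer: 27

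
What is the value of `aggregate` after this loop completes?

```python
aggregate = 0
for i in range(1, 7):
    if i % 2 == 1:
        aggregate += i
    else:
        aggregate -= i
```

Add odd, subtract even
`aggregate` takes the values: 0 → 1 → -1 → 2 → -2 → 3 → -3

Answer: -3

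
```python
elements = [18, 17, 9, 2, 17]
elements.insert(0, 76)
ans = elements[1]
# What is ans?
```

Trace:
`elements = [18, 17, 9, 2, 17]` → elements = [18, 17, 9, 2, 17]
`elements.insert(0, 76)` → elements = [76, 18, 17, 9, 2, 17]
`ans = elements[1]` → ans = 18
So ans = 18

Answer: 18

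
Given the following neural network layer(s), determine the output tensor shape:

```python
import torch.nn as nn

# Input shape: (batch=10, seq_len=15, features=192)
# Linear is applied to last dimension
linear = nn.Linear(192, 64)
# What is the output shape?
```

Input: (10, 15, 192) -> Output: (10, 15, 64)

Answer: (10, 15, 64)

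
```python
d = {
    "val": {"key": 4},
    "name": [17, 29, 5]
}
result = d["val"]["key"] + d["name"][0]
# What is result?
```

Trace:
`d = { ...` → d = {'val': {'key': 4}, 'name': [17, 29, 5]}
`result = d["val"]["key"] + d["name"][0]` → result = 21
So result = 21

Answer: 21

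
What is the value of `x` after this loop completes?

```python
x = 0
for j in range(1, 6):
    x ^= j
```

XOR of 1 to 5
`x` takes the values: 0 → 1 → 3 → 0 → 4 → 1

Answer: 1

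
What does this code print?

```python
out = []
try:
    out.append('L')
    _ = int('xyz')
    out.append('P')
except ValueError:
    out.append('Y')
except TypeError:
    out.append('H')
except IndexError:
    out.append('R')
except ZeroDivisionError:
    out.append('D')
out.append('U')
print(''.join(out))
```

Execution trace: 'L' (try body) → 'Y' (except ValueError) → 'U' (after the try/except). Output: LYU

Answer: LYU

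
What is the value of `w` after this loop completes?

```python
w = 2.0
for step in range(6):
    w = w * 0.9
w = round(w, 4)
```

Exponential decay: 2.0 * 0.9^6
`w` takes the values: 2.0 → 1.8 → 1.62 → 1.458 → 1.3122 → 1.18098 → 1.062882 → 1.0629

Answer: 1.0629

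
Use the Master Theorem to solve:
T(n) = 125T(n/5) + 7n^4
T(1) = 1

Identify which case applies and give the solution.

a=125, b=5, f(n)=7n^4. log_5(125) = 3. Since c=4 > 3 and the regularity condition holds (125(n/5)^4 = (125/5^4)n^4 with 125/5^4 < 1), Case 3 applies: T(n) = Θ(f(n)) = O(n^4).

Answer: O(n^4) - Case 3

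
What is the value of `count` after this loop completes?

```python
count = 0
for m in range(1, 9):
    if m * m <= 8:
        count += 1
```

Count numbers where m² ≤ 8
`count` takes the values: 0 → 1 → 2

Answer: 2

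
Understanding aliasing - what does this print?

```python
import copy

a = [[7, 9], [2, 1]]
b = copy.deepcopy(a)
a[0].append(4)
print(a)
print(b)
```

Key concept: deep copy is fully independent.
Step by step:
`a = [[7, 9], [2, 1]]` → a = [[7, 9], [2, 1]]
`b = copy.deepcopy(a)` → b = [[7, 9], [2, 1]]
`a[0].append(4)` → a = [[7, 9, 4], [2, 1]]
`print(a)` → prints [[7, 9, 4], [2, 1]]
`print(b)` → prints [[7, 9], [2, 1]]

Answer:
[[7, 9, 4], [2, 1]]
[[7, 9], [2, 1]]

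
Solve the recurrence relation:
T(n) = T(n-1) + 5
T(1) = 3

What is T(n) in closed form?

Unrolling: T(n) = T(1) + 5·(n-1) = 3 + 5(n-1) = 5n - 2.

Answer: T(n) = 5n - 2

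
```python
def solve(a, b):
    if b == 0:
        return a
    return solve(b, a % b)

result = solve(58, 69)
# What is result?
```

solve(58, 69) -> solve(69, 58) -> solve(58, 11) -> solve(11, 3) -> solve(3, 2) -> solve(2, 1) -> solve(1, 0) -> 1

Answer: 1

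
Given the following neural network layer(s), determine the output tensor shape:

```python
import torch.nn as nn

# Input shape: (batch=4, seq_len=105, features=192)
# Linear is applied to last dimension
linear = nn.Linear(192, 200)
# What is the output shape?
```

Input: (4, 105, 192) -> Output: (4, 105, 200)

Answer: (4, 105, 200)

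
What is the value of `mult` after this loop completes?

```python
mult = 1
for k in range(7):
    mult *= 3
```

3^7 = 2187
`mult` takes the values: 1 → 3 → 9 → 27 → 81 → 243 → 729 → 2187

Answer: 2187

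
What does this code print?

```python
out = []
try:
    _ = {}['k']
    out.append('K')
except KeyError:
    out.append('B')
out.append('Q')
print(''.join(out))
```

Execution trace: 'B' (except KeyError) → 'Q' (after the try/except). Output: BQ

Answer: BQ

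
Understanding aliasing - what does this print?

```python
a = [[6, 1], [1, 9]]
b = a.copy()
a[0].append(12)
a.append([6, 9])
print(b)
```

Key concept: shallow copy with nested lists.
Step by step:
`a = [[6, 1], [1, 9]]` → a = [[6, 1], [1, 9]]
`b = a.copy()` → b = [[6, 1], [1, 9]]
`a[0].append(12)` → a = [[6, 1, 12], [1, 9]]; b = [[6, 1, 12], [1, 9]]
`a.append([6, 9])` → a = [[6, 1, 12], [1, 9], [6, 9]]
`print(b)` → prints [[6, 1, 12], [1, 9]]

Answer: [[6, 1, 12], [1, 9]]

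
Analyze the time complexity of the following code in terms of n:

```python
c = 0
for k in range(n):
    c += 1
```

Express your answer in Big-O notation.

Each loop level contributes: n. Multiplying the contributions gives O(n).

Answer: O(n)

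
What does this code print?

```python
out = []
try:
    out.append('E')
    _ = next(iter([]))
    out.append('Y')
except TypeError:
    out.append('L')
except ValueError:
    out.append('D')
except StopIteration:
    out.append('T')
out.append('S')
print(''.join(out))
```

Execution trace: 'E' (try body) → 'T' (except StopIteration) → 'S' (after the try/except). Output: ETS

Answer: ETS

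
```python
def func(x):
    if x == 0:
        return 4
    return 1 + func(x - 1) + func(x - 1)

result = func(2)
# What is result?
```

func(x) = 1 + 2·func(x-1), func(0)=4. Closed form: (4+1)·2^2 - 1 = 19.

Answer: 19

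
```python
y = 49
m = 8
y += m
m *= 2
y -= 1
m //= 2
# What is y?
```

Trace:
`y = 49` → y = 49
`m = 8` → m = 8
`y += m` → y = 57
`m *= 2` → m = 16
`y -= 1` → y = 56
`m //= 2` → m = 8
So y = 56

Answer: 56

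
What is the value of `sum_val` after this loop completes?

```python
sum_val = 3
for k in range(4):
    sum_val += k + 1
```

Start at 3, add 1 to 4 = 13
`sum_val` takes the values: 3 → 4 → 6 → 9 → 13

Answer: 13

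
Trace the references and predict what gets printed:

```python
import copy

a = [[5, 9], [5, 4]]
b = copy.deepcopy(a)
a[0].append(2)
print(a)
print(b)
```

Key concept: deep copy is fully independent.
Step by step:
`a = [[5, 9], [5, 4]]` → a = [[5, 9], [5, 4]]
`b = copy.deepcopy(a)` → b = [[5, 9], [5, 4]]
`a[0].append(2)` → a = [[5, 9, 2], [5, 4]]
`print(a)` → prints [[5, 9, 2], [5, 4]]
`print(b)` → prints [[5, 9], [5, 4]]

Answer:
[[5, 9, 2], [5, 4]]
[[5, 9], [5, 4]]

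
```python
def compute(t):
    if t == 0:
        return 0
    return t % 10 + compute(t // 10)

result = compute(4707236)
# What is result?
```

Sum of digits of 4707236: 6 + 3 + 2 + 7 + 0 + 7 + 4 = 29

Answer: 29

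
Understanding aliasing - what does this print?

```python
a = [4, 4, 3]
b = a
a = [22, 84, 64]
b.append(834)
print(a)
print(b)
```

Key concept: rebinding vs mutation: a is rebound to a new list, b still points at the original.
Step by step:
`a = [4, 4, 3]` → a = [4, 4, 3]
`b = a` → b = [4, 4, 3] (same object as a)
`a = [22, 84, 64]` → a = [22, 84, 64]
`b.append(834)` → b = [4, 4, 3, 834]
`print(a)` → prints [22, 84, 64]
`print(b)` → prints [4, 4, 3, 834]

Answer:
[22, 84, 64]
[4, 4, 3, 834]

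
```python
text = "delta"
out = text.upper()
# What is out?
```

Trace:
`text = "delta"` → text = 'delta'
`out = text.upper()` → out = 'DELTA'
So out = 'DELTA'

Answer: 'DELTA'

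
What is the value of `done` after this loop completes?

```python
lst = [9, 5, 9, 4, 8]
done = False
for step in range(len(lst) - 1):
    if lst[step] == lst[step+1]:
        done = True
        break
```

Check consecutive duplicates in [9, 5, 9, 4, 8]
`done` takes the values: False

Answer: False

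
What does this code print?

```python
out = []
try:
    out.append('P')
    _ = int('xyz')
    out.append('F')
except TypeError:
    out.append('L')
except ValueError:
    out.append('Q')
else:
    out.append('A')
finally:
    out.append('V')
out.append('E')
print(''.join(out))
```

Execution trace: 'P' (try body) → 'Q' (except ValueError) → 'V' (finally) → 'E' (after the try/except). Output: PQVE

Answer: PQVE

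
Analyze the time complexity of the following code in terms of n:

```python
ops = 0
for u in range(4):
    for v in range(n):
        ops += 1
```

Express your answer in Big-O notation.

Each loop level contributes: 1 × n. Multiplying the contributions gives O(n).

Answer: O(n)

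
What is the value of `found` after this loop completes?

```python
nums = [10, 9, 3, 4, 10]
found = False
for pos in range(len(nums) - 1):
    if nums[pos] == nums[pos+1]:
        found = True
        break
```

Check consecutive duplicates in [10, 9, 3, 4, 10]
`found` takes the values: False

Answer: False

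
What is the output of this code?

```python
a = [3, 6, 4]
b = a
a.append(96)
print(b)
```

Key concept: basic list aliasing.
Step by step:
`a = [3, 6, 4]` → a = [3, 6, 4]
`b = a` → b = [3, 6, 4] (same object as a)
`a.append(96)` → a = [3, 6, 4, 96] (same object as b); b = [3, 6, 4, 96] (same object as a)
`print(b)` → prints [3, 6, 4, 96]

Answer: [3, 6, 4, 96]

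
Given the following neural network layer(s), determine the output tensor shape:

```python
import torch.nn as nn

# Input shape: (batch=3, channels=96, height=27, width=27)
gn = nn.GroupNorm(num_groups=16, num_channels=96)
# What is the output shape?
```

Input: (3, 96, 27, 27) -> Output: (3, 96, 27, 27)

Answer: (3, 96, 27, 27)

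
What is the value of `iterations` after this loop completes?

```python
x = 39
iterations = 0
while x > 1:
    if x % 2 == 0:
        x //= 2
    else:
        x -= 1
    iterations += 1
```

Steps to reduce 39 to 1
`iterations` takes the values: 0 → 1 → 2 → 3 → 4 → 5 → 6 → 7 → 8

Answer: 8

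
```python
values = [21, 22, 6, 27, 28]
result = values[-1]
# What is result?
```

Trace:
`values = [21, 22, 6, 27, 28]` → values = [21, 22, 6, 27, 28]
`result = values[-1]` → result = 28
So result = 28

Answer: 28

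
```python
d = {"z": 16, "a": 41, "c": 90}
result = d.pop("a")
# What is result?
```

Trace:
`d = {"z": 16, "a": 41, "c": 90}` → d = {'z': 16, 'a': 41, 'c': 90}
`result = d.pop("a")` → d = {'z': 16, 'c': 90}; result = 41
So result = 41

Answer: 41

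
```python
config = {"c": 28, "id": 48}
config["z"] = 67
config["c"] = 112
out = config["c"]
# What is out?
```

Trace:
`config = {"c": 28, "id": 48}` → config = {'c': 28, 'id': 48}
`config["z"] = 67` → config = {'c': 28, 'id': 48, 'z': 67}
`config["c"] = 112` → config = {'c': 112, 'id': 48, 'z': 67}
`out = config["c"]` → out = 112
So out = 112

Answer: 112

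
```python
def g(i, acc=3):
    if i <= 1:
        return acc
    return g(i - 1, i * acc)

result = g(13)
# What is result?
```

Accumulator trace (n, acc): (13, 3) -> (12, 39) -> (11, 468) -> (10, 5148) -> (9, 51480) -> (8, 463320) -> (7, 3706560) -> (6, 25945920) -> (5, 155675520) -> (4, 778377600) -> (3, 3113510400) -> (2, 9340531200) -> (1, 18681062400) -> return 18681062400

Answer: 18681062400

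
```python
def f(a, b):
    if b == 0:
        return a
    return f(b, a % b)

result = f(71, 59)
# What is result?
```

f(71, 59) -> f(59, 12) -> f(12, 11) -> f(11, 1) -> f(1, 0) -> 1

Answer: 1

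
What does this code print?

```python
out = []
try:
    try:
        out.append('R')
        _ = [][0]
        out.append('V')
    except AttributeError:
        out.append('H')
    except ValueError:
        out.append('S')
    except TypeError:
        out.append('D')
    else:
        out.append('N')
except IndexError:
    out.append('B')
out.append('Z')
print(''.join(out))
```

Execution trace: 'R' (inner try body) → 'B' (outer except IndexError) → 'Z' (after the try/except). Output: RBZ

Answer: RBZ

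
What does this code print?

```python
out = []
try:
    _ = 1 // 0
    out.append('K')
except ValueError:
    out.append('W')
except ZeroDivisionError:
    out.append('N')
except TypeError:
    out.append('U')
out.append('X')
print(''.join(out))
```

Execution trace: 'N' (except ZeroDivisionError) → 'X' (after the try/except). Output: NX

Answer: NX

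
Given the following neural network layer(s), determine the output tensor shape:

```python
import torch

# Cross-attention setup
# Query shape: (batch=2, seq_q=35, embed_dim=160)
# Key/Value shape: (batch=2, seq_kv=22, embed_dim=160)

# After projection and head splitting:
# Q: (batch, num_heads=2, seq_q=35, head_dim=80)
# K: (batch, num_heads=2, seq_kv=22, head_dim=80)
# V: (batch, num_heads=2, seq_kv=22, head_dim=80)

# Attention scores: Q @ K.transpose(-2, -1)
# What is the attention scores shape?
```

Input: (2, 35, 160) -> Output: (2, 2, 35, 22)

Answer: (2, 2, 35, 22)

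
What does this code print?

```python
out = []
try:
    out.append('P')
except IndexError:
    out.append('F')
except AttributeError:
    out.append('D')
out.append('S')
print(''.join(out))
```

Execution trace: 'P' (try body, no exception) → 'S' (after the try/except). Output: PS

Answer: PS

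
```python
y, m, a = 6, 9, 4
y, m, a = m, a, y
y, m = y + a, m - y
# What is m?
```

Trace:
`y, m, a = 6, 9, 4` → y = 6; m = 9; a = 4
`y, m, a = m, a, y` → y = 9; m = 4; a = 6
`y, m = y + a, m - y` → y = 15; m = -5
So m = -5

Answer: -5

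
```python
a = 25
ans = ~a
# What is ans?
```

Trace:
`a = 25` → a = 25
`ans = ~a` → ans = -26
So ans = -26

Answer: -26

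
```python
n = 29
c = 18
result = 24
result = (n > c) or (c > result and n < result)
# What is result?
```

Trace:
`n = 29` → n = 29
`c = 18` → c = 18
`result = 24` → result = 24
`result = (n > c) or (c > result and n < result)` → result = True
So result = True

Answer: True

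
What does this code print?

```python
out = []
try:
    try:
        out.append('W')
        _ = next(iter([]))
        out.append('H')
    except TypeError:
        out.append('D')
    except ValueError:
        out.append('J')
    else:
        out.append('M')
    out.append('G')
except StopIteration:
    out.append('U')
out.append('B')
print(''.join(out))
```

Execution trace: 'W' (inner try body) → 'U' (except StopIteration) → 'B' (after the try/except). Output: WUB

Answer: WUB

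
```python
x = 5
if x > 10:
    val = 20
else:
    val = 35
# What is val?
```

Trace:
`x = 5` → x = 5
`if x > 10: ...` → x > 10 is False, take else branch → val = 35
So val = 35

Answer: 35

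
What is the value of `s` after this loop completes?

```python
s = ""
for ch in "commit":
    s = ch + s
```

Reverse 'commit'
`s` takes the values: "" → "c" → "oc" → "moc" → "mmoc" → "immoc" → "timmoc"

Answer: "timmoc"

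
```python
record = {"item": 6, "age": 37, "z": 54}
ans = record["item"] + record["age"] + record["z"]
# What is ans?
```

Trace:
`record = {"item": 6, "age": 37, "z": 54}` → record = {'item': 6, 'age': 37, 'z': 54}
`ans = record["item"] + record["age"] + record["z"]` → ans = 97
So ans = 97

Answer: 97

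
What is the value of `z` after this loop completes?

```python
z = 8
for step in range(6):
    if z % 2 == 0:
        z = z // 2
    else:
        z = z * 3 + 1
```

Collatz-style transformation from 8
`z` takes the values: 8 → 4 → 2 → 1 → 4 → 2 → 1

Answer: 1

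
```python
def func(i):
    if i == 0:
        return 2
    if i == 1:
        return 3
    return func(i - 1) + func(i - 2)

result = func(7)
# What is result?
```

Build up from base cases: func(0)=2, func(1)=3, func(2)=5, func(3)=8, func(4)=13, func(5)=21, func(6)=34, ..., func(7)=55

Answer: 55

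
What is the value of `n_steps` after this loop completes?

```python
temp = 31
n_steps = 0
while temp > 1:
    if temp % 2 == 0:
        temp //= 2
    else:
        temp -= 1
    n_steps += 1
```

Steps to reduce 31 to 1
`n_steps` takes the values: 0 → 1 → 2 → 3 → 4 → 5 → 6 → 7 → 8

Answer: 8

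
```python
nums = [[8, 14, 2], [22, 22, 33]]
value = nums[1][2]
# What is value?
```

Trace:
`nums = [[8, 14, 2], [22, 22, 33]]` → nums = [[8, 14, 2], [22, 22, 33]]
`value = nums[1][2]` → value = 33
So value = 33

Answer: 33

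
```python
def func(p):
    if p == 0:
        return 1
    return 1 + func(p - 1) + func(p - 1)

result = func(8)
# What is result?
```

func(p) = 1 + 2·func(p-1), func(0)=1. Closed form: (1+1)·2^8 - 1 = 511.

Answer: 511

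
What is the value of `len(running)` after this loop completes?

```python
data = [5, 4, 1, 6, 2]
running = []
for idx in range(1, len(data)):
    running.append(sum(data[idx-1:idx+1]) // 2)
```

Number of 2-element averages
`running` takes the values: [] → [4] → [4, 2] → [4, 2, 3] → [4, 2, 3, 4]
So `len(running)` = 4

Answer: 4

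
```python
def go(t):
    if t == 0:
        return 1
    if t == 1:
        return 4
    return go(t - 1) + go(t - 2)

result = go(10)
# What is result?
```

Build up from base cases: go(0)=1, go(1)=4, go(2)=5, go(3)=9, go(4)=14, go(5)=23, go(6)=37, ..., go(10)=254

Answer: 254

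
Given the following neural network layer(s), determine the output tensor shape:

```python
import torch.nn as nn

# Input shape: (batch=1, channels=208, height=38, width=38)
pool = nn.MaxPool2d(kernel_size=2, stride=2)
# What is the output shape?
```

Input: (1, 208, 38, 38) -> Output: (1, 208, 19, 19)

Answer: (1, 208, 19, 19)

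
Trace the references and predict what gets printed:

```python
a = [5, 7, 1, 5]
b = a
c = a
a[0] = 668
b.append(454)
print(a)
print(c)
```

Key concept: multiple aliases.
Step by step:
`a = [5, 7, 1, 5]` → a = [5, 7, 1, 5]
`b = a` → b = [5, 7, 1, 5] (same object as a)
`c = a` → c = [5, 7, 1, 5] (same object as a, b)
`a[0] = 668` → a = [668, 7, 1, 5] (same object as b, c); b = [668, 7, 1, 5] (same object as a, c); c = [668, 7, 1, 5] (same object as a, b)
`b.append(454)` → a = [668, 7, 1, 5, 454] (same object as b, c); b = [668, 7, 1, 5, 454] (same object as a, c); c = [668, 7, 1, 5, 454] (same object as a, b)
`print(a)` → prints [668, 7, 1, 5, 454]
`print(c)` → prints [668, 7, 1, 5, 454]

Answer:
[668, 7, 1, 5, 454]
[668, 7, 1, 5, 454]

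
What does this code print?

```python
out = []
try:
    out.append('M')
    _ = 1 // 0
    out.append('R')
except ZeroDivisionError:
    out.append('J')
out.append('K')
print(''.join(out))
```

Execution trace: 'M' (try body) → 'J' (except ZeroDivisionError) → 'K' (after the try/except). Output: MJK

Answer: MJK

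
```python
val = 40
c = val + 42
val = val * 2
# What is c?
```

Trace:
`val = 40` → val = 40
`c = val + 42` → c = 82
`val = val * 2` → val = 80
So c = 82

Answer: 82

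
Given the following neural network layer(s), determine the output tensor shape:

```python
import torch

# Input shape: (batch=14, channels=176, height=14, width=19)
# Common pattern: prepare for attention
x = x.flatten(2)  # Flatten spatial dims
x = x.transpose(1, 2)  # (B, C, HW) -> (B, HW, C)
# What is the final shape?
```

Input: (14, 176, 14, 19) -> after flatten(2): (14, 176, 266) -> Output: (14, 266, 176)

Answer: (14, 266, 176)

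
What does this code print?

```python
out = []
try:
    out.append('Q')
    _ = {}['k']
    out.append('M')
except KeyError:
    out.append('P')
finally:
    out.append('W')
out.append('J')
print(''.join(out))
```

Execution trace: 'Q' (try body) → 'P' (except KeyError) → 'W' (finally) → 'J' (after the try/except). Output: QPWJ

Answer: QPWJ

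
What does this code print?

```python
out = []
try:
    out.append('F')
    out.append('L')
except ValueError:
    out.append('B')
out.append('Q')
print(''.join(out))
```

Execution trace: 'F' (try body) → 'L' (try body, no exception) → 'Q' (after the try/except). Output: FLQ

Answer: FLQ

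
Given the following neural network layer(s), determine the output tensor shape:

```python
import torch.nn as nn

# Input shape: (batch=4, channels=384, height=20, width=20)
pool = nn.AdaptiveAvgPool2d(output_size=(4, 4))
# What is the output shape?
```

Input: (4, 384, 20, 20) -> Output: (4, 384, 4, 4)

Answer: (4, 384, 4, 4)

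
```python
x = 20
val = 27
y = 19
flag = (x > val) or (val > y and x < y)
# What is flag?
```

Trace:
`x = 20` → x = 20
`val = 27` → val = 27
`y = 19` → y = 19
`flag = (x > val) or (val > y and x < y)` → flag = False
So flag = False

Answer: False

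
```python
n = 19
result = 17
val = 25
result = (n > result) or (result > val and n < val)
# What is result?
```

Trace:
`n = 19` → n = 19
`result = 17` → result = 17
`val = 25` → val = 25
`result = (n > result) or (result > val and n < val)` → result = True
So result = True

Answer: True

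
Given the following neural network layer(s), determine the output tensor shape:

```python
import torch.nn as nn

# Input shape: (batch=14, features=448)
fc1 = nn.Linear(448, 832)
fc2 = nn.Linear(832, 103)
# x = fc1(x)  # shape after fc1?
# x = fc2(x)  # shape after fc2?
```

Input: (14, 448) -> after fc1: (14, 832) -> Output: (14, 103)

Answer: (14, 103)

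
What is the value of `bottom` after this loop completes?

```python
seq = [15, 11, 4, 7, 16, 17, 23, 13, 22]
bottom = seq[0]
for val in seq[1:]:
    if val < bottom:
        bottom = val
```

Minimum of [15, 11, 4, 7, 16, 17, 23, 13, 22]
`bottom` takes the values: 15 → 11 → 4

Answer: 4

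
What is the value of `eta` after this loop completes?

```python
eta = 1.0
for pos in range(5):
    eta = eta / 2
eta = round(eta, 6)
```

Halving LR 5 times: 1 / 2^5
`eta` takes the values: 1.0 → 0.5 → 0.25 → 0.125 → 0.0625 → 0.03125

Answer: 0.03125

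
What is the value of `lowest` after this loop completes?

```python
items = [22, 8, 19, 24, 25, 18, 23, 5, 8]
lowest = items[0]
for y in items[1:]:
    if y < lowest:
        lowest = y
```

Minimum of [22, 8, 19, 24, 25, 18, 23, 5, 8]
`lowest` takes the values: 22 → 8 → 5

Answer: 5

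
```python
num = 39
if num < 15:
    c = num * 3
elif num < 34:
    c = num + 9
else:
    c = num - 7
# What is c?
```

Trace:
`num = 39` → num = 39
`if num < 15: ...` → num < 15 is False, num < 34 is False, take else branch → c = 32
So c = 32

Answer: 32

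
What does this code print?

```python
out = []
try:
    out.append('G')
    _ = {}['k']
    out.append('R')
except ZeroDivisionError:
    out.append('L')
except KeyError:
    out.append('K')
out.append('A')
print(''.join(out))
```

Execution trace: 'G' (try body) → 'K' (except KeyError) → 'A' (after the try/except). Output: GKA

Answer: GKA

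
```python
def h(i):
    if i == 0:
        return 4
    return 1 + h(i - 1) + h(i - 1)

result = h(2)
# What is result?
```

h(i) = 1 + 2·h(i-1), h(0)=4. Closed form: (4+1)·2^2 - 1 = 19.

Answer: 19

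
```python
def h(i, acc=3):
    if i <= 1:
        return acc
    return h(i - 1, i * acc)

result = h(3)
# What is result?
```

Accumulator trace (n, acc): (3, 3) -> (2, 9) -> (1, 18) -> return 18

Answer: 18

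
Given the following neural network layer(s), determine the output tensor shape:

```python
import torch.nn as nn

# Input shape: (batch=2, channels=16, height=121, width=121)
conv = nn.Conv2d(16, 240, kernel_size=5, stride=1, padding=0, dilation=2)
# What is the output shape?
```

Input: (2, 16, 121, 121) -> Output: (2, 240, 113, 113)

Answer: (2, 240, 113, 113)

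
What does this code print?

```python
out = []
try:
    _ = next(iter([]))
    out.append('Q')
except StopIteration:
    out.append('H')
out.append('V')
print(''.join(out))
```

Execution trace: 'H' (except StopIteration) → 'V' (after the try/except). Output: HV

Answer: HV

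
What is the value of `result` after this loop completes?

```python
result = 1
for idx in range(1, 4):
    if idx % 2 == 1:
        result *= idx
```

Product of odd numbers 1 to 3
`result` takes the values: 1 → 3

Answer: 3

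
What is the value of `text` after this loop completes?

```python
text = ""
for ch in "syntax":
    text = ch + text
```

Reverse 'syntax'
`text` takes the values: "" → "s" → "ys" → "nys" → "tnys" → "atnys" → "xatnys"

Answer: "xatnys"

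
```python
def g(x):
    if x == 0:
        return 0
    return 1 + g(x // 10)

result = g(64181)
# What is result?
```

Count of digits of 64181: 5

Answer: 5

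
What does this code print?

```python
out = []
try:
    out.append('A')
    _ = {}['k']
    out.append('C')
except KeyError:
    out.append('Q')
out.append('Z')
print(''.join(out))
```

Execution trace: 'A' (try body) → 'Q' (except KeyError) → 'Z' (after the try/except). Output: AQZ

Answer: AQZ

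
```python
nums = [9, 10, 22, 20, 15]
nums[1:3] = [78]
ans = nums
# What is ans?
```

Trace:
`nums = [9, 10, 22, 20, 15]` → nums = [9, 10, 22, 20, 15]
`nums[1:3] = [78]` → nums = [9, 78, 20, 15]
`ans = nums` → ans = [9, 78, 20, 15]
So ans = [9, 78, 20, 15]

Answer: [9, 78, 20, 15]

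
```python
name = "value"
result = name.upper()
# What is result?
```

Trace:
`name = "value"` → name = 'value'
`result = name.upper()` → result = 'VALUE'
So result = 'VALUE'

Answer: 'VALUE'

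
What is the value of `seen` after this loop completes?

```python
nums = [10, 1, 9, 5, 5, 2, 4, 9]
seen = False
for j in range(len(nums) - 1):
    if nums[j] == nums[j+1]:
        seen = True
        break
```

Check consecutive duplicates in [10, 1, 9, 5, 5, 2, 4, 9]
`seen` takes the values: False → True

Answer: True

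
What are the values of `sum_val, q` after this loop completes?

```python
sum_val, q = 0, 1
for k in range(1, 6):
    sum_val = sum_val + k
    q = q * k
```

Sum and factorial of 1 to 5
`sum_val, q` takes the values: (0, 1) → (1, 1) → (3, 1) → (3, 2) → (6, 2) → (6, 6) → (10, 6) → (10, 24) → (15, 24) → (15, 120)

Answer: 15, 120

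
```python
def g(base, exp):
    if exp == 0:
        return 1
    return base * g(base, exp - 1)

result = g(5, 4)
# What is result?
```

g(5, 4) = 5 * 5 * 5 * 5 = 625

Answer: 625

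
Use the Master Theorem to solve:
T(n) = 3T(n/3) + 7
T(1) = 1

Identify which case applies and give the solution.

a=3, b=3, f(n)=7. log_3(3) = 1. Since c=0 < 1, Case 1 applies: T(n) = Θ(n^log_b(a)) = O(n).

Answer: O(n) - Case 1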